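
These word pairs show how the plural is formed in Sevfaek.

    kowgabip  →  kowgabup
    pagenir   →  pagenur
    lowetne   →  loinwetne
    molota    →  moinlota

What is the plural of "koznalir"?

koznalur

"koznalir" ends in a consonant. The stems ending in a consonant (pagenir → pagenur, kowgabip → kowgabup) change the last vowel to 'u'.
The other pattern: stems ending in a vowel insert -in- after the first vowel.
So koznalir → koznalur.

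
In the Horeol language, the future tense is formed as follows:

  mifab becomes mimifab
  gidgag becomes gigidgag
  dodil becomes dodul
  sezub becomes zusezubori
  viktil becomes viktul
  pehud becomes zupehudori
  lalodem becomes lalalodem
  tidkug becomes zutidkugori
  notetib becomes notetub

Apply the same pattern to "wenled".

wewenled

notetib and sezub both end in -b yet inflect differently (notetub, zusezubori), so the final letter is not what conditions the rule; the last vowel is.
"wenled" has last vowel 'e'. The one such stem in the data (lalodem → lalalodem) repeats the first consonant+vowel as a prefix (as do mifab, gidgag), so the same rule applies.
So wenled → wewenled.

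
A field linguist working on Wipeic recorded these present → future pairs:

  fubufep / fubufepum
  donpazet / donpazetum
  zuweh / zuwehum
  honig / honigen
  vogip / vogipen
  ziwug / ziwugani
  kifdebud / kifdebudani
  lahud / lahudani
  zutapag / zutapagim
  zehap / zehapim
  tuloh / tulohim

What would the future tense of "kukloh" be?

"kukloh" has last vowel 'o'. The one such stem in the data (tuloh → tulohim) adds -im, so the same rule applies.
So kukloh → kuklohim.

kuklohim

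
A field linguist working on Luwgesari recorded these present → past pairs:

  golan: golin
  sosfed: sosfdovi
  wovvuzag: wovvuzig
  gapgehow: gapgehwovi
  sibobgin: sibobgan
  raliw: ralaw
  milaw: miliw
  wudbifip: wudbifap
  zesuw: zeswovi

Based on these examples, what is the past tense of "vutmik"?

"vutmik" has last vowel 'i'. The stems whose last vowel is 'i' (raliw → ralaw, wudbifip → wudbifap, sibobgin → sibobgan) change the last vowel to 'a'.
So vutmik → vutmak.

vutmak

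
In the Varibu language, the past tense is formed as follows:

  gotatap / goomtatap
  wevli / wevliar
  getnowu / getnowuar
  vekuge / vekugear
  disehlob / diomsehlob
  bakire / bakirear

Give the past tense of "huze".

getnowu and gotatap both begin with g- yet inflect differently (getnowuar, goomtatap), so the first letter is not what conditions the rule; whether the stem ends in a vowel or a consonant is.
"huze" ends in a vowel. The stems ending in a vowel (wevli → wevliar, bakire → bakirear, getnowu → getnowuar) add -ar.
So huze → huzear.

huzear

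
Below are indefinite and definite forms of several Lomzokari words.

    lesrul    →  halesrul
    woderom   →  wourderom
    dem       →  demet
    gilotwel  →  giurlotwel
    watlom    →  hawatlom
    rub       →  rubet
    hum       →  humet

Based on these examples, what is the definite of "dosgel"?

dem and watlom both end in -m yet inflect differently (demet, hawatlom), so the final letter is not what conditions the rule; the number of vowels is.
"dosgel" has 2 vowels. The stems with 2 vowels (watlom → hawatlom, lesrul → halesrul) add the prefix ha-.
So dosgel → hadosgel.

hadosgel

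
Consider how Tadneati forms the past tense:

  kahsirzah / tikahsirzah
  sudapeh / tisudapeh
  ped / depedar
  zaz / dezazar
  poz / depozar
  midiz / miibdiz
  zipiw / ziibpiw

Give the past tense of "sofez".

"sofez" has 2 vowels. The stems with 2 vowels (zipiw → ziibpiw, midiz → miibdiz) insert -ib- after the first vowel.
The other patterns: stems with 1 vowel add de- … -ar around the stem; stems with 3 vowels add the prefix ti-.
So sofez → soibfez.

soibfez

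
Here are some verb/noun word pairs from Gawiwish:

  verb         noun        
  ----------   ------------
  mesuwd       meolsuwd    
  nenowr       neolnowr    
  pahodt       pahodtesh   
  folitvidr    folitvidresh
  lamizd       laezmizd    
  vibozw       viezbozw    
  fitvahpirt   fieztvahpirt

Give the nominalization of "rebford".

nenowr and folitvidr both end in -r yet inflect differently (neolnowr, folitvidresh), so the final letter is not what conditions the rule; the second-to-last letter is.
"rebford" has second-to-last letter 'r'. The one such stem in the data (fitvahpirt → fieztvahpirt) inserts -ez- after the first vowel (as do lamizd, vibozw), so the same rule applies.
So rebford → reezbford.

reezbford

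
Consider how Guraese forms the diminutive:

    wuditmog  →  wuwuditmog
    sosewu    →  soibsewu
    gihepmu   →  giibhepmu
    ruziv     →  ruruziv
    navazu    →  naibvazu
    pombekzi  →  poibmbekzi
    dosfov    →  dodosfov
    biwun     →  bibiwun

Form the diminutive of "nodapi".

pombekzi and ruziv both have last vowel 'i' yet inflect differently (poibmbekzi, ruruziv), so the last vowel is not what conditions the rule; whether the stem ends in a vowel or a consonant is.
"nodapi" ends in a vowel. The stems ending in a vowel (pombekzi → poibmbekzi, gihepmu → giibhepmu, navazu → naibvazu) insert -ib- after the first vowel.
So nodapi → noibdapi.

noibdapi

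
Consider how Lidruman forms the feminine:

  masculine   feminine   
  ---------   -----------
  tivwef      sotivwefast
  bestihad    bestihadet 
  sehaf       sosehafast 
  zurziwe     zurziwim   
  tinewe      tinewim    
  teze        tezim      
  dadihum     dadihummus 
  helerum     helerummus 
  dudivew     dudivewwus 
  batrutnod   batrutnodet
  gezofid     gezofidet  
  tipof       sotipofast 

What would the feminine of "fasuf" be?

sofasufast

tivwef and tinewe both have last vowel 'e' yet inflect differently (sotivwefast, tinewim), so the last vowel is not what conditions the rule; the final letter is.
"fasuf" ends in -f. The stems ending in -f (sehaf → sosehafast, tivwef → sotivwefast, tipof → sotipofast) add so- … -ast around the stem.
The other patterns: stems ending in -e drop the final letter and add -im; stems ending in -d add -et; stems ending in -m or -w double the final consonant and add -us.
So fasuf → sofasufast.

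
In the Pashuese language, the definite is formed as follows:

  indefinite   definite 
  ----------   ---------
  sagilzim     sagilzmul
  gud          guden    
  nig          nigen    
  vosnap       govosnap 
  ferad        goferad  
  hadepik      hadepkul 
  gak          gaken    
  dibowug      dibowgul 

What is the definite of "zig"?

zigen

gud and ferad both end in -d yet inflect differently (guden, goferad), so the final letter is not what conditions the rule; the number of vowels is.
"zig" has 1 vowel. The stems with 1 vowel (gak → gaken, gud → guden, nig → nigen) add -en.
The other patterns: stems with 2 vowels add the prefix go-; stems with 3 vowels delete the last vowel and add -ul.
So zig → zigen.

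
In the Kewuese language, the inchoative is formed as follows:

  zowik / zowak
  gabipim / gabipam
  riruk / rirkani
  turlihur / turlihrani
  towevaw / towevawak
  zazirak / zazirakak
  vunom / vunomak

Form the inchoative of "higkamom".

higkamomak

zowik and riruk both end in -k yet inflect differently (zowak, rirkani), so the final letter is not what conditions the rule; the last vowel is.
"higkamom" has last vowel 'o'. The one such stem in the data (vunom → vunomak) adds -ak, so the same rule applies.
The other patterns: stems whose last vowel is 'i' change the last vowel to 'a'; stems whose last vowel is 'u' delete the last vowel and add -ani.
So higkamom → higkamomak.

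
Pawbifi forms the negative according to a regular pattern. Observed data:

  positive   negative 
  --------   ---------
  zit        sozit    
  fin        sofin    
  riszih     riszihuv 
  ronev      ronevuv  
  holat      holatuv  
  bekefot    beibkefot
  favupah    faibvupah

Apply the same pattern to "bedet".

bedetuv

zit and holat both end in -t yet inflect differently (sozit, holatuv), so the final letter is not what conditions the rule; the number of vowels is.
"bedet" has 2 vowels. The stems with 2 vowels (riszih → riszihuv, ronev → ronevuv, holat → holatuv) add -uv.
So bedet → bedetuv.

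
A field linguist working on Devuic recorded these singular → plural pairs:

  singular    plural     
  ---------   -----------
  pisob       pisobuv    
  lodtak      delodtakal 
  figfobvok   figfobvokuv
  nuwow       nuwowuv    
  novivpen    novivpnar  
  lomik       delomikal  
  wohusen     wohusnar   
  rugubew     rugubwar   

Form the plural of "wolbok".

wolbokuv

"wolbok" has last vowel 'o'. The stems whose last vowel is 'o' (nuwow → nuwowuv, figfobvok → figfobvokuv, pisob → pisobuv) add -uv.
So wolbok → wolbokuv.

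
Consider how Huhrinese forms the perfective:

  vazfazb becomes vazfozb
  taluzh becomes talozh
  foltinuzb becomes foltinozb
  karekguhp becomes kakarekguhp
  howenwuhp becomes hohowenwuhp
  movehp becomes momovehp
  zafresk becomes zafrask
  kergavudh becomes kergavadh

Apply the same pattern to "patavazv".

"patavazv" has second-to-last letter 'z'. The stems whose second-to-last letter is 'z' (vazfazb → vazfozb, taluzh → talozh, foltinuzb → foltinozb) change the last vowel to 'o'.
So patavazv → patavozv.

patavozv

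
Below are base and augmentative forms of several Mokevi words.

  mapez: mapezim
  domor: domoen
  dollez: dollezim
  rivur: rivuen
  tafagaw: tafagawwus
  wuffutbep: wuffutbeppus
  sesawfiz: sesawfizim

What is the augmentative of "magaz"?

mapez and wuffutbep both have last vowel 'e' yet inflect differently (mapezim, wuffutbeppus), so the last vowel is not what conditions the rule; the final letter is.
"magaz" ends in -z. The stems ending in -z (mapez → mapezim, dollez → dollezim, sesawfiz → sesawfizim) add -im.
The other patterns: stems ending in -r drop the final letter and add -en; stems ending in -p or -w double the final consonant and add -us.
So magaz → magazim.

magazim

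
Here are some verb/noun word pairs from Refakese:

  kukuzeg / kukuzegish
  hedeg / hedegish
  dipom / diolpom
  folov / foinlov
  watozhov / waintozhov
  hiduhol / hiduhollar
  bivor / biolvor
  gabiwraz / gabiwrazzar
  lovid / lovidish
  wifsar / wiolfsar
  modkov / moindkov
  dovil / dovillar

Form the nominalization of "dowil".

dowillar

lovid and dovil both have last vowel 'i' yet inflect differently (lovidish, dovillar), so the last vowel is not what conditions the rule; the final letter is.
"dowil" ends in -l. The stems ending in -l (dovil → dovillar, hiduhol → hiduhollar) double the final consonant and add -ar.
So dowil → dowillar.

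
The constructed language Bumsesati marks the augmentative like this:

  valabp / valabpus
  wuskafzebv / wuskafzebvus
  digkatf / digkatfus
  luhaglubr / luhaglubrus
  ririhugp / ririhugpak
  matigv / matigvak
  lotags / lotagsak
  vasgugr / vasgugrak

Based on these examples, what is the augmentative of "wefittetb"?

"wefittetb" has second-to-last letter 't'. The one such stem in the data (digkatf → digkatfus) adds -us, so the same rule applies.
The other pattern: stems whose second-to-last letter is 'g' add -ak.
So wefittetb → wefittetbus.

wefittetbus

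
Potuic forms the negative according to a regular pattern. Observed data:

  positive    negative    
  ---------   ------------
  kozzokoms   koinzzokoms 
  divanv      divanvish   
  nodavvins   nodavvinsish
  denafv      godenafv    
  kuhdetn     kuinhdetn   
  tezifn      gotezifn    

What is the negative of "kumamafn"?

divanv and denafv both end in -v yet inflect differently (divanvish, godenafv), so the final letter is not what conditions the rule; the second-to-last letter is.
"kumamafn" has second-to-last letter 'f'. The stems whose second-to-last letter is 'f' (denafv → godenafv, tezifn → gotezifn) add the prefix go-.
The other patterns: stems whose second-to-last letter is 'n' add -ish; stems whose second-to-last letter is 'm' or 't' insert -in- after the first vowel.
So kumamafn → gokumamafn.

gokumamafn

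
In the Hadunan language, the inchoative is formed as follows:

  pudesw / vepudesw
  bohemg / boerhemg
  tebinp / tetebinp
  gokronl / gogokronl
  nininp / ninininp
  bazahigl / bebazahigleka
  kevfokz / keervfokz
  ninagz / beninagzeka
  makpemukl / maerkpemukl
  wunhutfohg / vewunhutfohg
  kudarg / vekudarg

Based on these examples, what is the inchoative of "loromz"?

loerromz

makpemukl and gokronl both end in -l yet inflect differently (maerkpemukl, gogokronl), so the final letter is not what conditions the rule; the second-to-last letter is.
"loromz" has second-to-last letter 'm'. The one such stem in the data (bohemg → boerhemg) inserts -er- after the first vowel (as do kevfokz, makpemukl), so the same rule applies.
So loromz → loerromz.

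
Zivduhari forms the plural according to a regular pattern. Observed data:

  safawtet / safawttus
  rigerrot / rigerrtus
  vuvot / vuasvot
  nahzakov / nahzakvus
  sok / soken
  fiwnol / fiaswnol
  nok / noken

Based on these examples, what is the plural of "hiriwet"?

hiriwtus

vuvot and safawtet both end in -t yet inflect differently (vuasvot, safawttus), so the final letter is not what conditions the rule; the number of vowels is.
"hiriwet" has 3 vowels. The stems with 3 vowels (nahzakov → nahzakvus, safawtet → safawttus, rigerrot → rigerrtus) delete the last vowel and add -us.
So hiriwet → hiriwtus.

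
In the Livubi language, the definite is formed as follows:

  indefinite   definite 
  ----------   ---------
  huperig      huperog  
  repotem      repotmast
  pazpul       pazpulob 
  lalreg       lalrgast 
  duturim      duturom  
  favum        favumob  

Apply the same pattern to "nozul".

"nozul" has last vowel 'u'. The stems whose last vowel is 'u' (pazpul → pazpulob, favum → favumob) add -ob.
The other patterns: stems whose last vowel is 'i' change the last vowel to 'o'; stems whose last vowel is 'e' delete the last vowel and add -ast.
So nozul → nozulob.

nozulob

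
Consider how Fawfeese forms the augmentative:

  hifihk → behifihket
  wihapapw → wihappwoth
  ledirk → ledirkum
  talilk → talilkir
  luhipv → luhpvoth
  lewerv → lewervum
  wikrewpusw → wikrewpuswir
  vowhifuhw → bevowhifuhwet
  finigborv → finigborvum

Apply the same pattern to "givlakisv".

"givlakisv" has second-to-last letter 's'. The one such stem in the data (wikrewpusw → wikrewpuswir) adds -ir, so the same rule applies.
The other patterns: stems whose second-to-last letter is 'r' add -um; stems whose second-to-last letter is 'p' delete the last vowel and add -oth; stems whose second-to-last letter is 'h' add be- … -et around the stem.
So givlakisv → givlakisvir.

givlakisvir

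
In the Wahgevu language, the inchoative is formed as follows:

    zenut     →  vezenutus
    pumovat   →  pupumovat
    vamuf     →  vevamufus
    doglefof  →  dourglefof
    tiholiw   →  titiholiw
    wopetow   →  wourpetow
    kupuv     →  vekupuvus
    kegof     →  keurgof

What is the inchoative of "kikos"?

vamuf and kegof both end in -f yet inflect differently (vevamufus, keurgof), so the final letter is not what conditions the rule; the last vowel is.
"kikos" has last vowel 'o'. The stems whose last vowel is 'o' (wopetow → wourpetow, kegof → keurgof, doglefof → dourglefof) insert -ur- after the first vowel.
So kikos → kiurkos.

kiurkos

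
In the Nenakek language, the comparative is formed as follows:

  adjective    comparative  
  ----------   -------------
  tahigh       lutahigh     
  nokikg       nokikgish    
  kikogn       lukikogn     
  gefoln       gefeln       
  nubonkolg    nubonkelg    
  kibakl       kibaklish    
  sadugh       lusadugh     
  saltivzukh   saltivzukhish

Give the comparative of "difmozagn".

ludifmozagn

saltivzukh and sadugh both end in -h yet inflect differently (saltivzukhish, lusadugh), so the final letter is not what conditions the rule; the second-to-last letter is.
"difmozagn" has second-to-last letter 'g'. The stems whose second-to-last letter is 'g' (kikogn → lukikogn, sadugh → lusadugh, tahigh → lutahigh) add the prefix lu-.
So difmozagn → ludifmozagn.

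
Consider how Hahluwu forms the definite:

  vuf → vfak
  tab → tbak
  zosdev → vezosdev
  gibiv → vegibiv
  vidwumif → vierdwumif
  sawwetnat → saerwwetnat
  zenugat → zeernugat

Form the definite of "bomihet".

vuf and vidwumif both end in -f yet inflect differently (vfak, vierdwumif), so the final letter is not what conditions the rule; the number of vowels is.
"bomihet" has 3 vowels. The stems with 3 vowels (vidwumif → vierdwumif, sawwetnat → saerwwetnat, zenugat → zeernugat) insert -er- after the first vowel.
The other patterns: stems with 1 vowel delete the last vowel and add -ak; stems with 2 vowels add the prefix ve-.
So bomihet → boermihet.

boermihet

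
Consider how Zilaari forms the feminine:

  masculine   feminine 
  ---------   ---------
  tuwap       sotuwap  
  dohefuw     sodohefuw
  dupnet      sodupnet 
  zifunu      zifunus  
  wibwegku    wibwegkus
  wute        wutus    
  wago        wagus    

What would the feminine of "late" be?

dohefuw and zifunu both have last vowel 'u' yet inflect differently (sodohefuw, zifunus), so the last vowel is not what conditions the rule; whether the stem ends in a vowel or a consonant is.
"late" ends in a vowel. The stems ending in a vowel (zifunu → zifunus, wibwegku → wibwegkus, wute → wutus) drop the final letter and add -us.
The other pattern: stems ending in a consonant add the prefix so-.
So late → latus.

latus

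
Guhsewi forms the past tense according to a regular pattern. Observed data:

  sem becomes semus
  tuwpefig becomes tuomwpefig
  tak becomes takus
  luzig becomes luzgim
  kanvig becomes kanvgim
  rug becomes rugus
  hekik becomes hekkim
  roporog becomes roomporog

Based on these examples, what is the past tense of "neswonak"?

rug and luzig both end in -g yet inflect differently (rugus, luzgim), so the final letter is not what conditions the rule; the number of vowels is.
"neswonak" has 3 vowels. The stems with 3 vowels (roporog → roomporog, tuwpefig → tuomwpefig) insert -om- after the first vowel.
So neswonak → neomswonak.

neomswonak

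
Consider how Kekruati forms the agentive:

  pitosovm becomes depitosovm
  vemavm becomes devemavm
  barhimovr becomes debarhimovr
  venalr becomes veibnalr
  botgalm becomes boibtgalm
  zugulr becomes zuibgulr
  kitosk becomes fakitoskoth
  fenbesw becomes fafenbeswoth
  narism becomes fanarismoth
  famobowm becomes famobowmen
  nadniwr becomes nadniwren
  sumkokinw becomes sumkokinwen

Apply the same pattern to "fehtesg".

barhimovr and venalr both end in -r yet inflect differently (debarhimovr, veibnalr), so the final letter is not what conditions the rule; the second-to-last letter is.
"fehtesg" has second-to-last letter 's'. The stems whose second-to-last letter is 's' (kitosk → fakitoskoth, fenbesw → fafenbeswoth, narism → fanarismoth) add fa- … -oth around the stem.
The other patterns: stems whose second-to-last letter is 'v' add the prefix de-; stems whose second-to-last letter is 'l' insert -ib- after the first vowel; stems whose second-to-last letter is 'n' or 'w' add -en.
So fehtesg → fafehtesgoth.

fafehtesgoth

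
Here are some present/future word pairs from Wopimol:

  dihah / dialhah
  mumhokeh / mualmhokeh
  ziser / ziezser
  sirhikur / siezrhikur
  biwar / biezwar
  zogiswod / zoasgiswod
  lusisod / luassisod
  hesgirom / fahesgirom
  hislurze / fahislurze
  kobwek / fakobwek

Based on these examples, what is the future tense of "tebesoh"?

tealbesoh

mumhokeh and ziser both have last vowel 'e' yet inflect differently (mualmhokeh, ziezser), so the last vowel is not what conditions the rule; the final letter is.
"tebesoh" ends in -h. The stems ending in -h (dihah → dialhah, mumhokeh → mualmhokeh) insert -al- after the first vowel.
So tebesoh → tealbesoh.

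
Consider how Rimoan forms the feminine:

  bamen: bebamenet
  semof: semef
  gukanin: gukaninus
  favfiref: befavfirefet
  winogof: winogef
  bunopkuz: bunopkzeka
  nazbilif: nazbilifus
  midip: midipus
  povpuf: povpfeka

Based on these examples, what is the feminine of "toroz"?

winogof and povpuf both end in -f yet inflect differently (winogef, povpfeka), so the final letter is not what conditions the rule; the last vowel is.
"toroz" has last vowel 'o'. The stems whose last vowel is 'o' (winogof → winogef, semof → semef) change the last vowel to 'e'.
The other patterns: stems whose last vowel is 'u' delete the last vowel and add -eka; stems whose last vowel is 'i' add -us; stems whose last vowel is 'e' add be- … -et around the stem.
So toroz → torez.

torez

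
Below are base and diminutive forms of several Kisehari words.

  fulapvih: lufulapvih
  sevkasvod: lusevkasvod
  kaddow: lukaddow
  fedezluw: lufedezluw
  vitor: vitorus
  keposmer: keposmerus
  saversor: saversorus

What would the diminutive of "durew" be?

ludurew

vitor and kaddow both have last vowel 'o' yet inflect differently (vitorus, lukaddow), so the last vowel is not what conditions the rule; the final letter is.
"durew" ends in -w. The stems ending in -w (kaddow → lukaddow, fedezluw → lufedezluw) add the prefix lu-.
The other pattern: stems ending in -r add -us.
So durew → ludurew.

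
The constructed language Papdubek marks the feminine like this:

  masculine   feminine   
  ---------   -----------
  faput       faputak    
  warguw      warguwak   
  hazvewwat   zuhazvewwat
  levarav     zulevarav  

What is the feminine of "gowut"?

faput and hazvewwat both end in -t yet inflect differently (faputak, zuhazvewwat), so the final letter is not what conditions the rule; the last vowel is.
"gowut" has last vowel 'u'. The stems whose last vowel is 'u' (warguw → warguwak, faput → faputak) add -ak.
So gowut → gowutak.

gowutak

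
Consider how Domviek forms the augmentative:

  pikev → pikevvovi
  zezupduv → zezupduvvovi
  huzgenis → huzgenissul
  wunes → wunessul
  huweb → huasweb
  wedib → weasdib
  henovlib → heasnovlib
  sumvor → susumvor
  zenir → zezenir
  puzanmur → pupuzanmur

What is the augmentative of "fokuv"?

pikev and wunes both have last vowel 'e' yet inflect differently (pikevvovi, wunessul), so the last vowel is not what conditions the rule; the final letter is.
"fokuv" ends in -v. The stems ending in -v (pikev → pikevvovi, zezupduv → zezupduvvovi) double the final consonant and add -ovi.
So fokuv → fokuvvovi.

fokuvvovi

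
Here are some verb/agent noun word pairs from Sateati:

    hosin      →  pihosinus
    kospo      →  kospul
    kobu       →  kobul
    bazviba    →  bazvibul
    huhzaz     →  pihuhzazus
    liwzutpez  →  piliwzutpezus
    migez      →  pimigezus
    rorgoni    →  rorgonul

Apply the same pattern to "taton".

rorgoni and hosin both have last vowel 'i' yet inflect differently (rorgonul, pihosinus), so the last vowel is not what conditions the rule; whether the stem ends in a vowel or a consonant is.
"taton" ends in a consonant. The stems ending in a consonant (hosin → pihosinus, liwzutpez → piliwzutpezus, huhzaz → pihuhzazus) add pi- … -us around the stem.
So taton → pitatonus.

pitatonus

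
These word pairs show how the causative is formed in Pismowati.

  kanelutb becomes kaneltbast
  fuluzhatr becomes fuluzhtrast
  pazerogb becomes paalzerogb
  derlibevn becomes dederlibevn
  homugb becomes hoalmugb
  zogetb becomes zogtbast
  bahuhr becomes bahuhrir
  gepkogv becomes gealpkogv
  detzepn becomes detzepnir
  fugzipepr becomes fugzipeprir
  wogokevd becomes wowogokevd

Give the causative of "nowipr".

nowiprir

pazerogb and kanelutb both end in -b yet inflect differently (paalzerogb, kaneltbast), so the final letter is not what conditions the rule; the second-to-last letter is.
"nowipr" has second-to-last letter 'p'. The stems whose second-to-last letter is 'p' (fugzipepr → fugzipeprir, detzepn → detzepnir) add -ir.
So nowipr → nowiprir.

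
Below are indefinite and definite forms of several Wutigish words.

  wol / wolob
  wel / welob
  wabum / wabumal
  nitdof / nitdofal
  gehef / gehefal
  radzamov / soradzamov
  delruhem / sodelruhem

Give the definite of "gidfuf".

wabum and delruhem both end in -m yet inflect differently (wabumal, sodelruhem), so the final letter is not what conditions the rule; the number of vowels is.
"gidfuf" has 2 vowels. The stems with 2 vowels (wabum → wabumal, nitdof → nitdofal, gehef → gehefal) add -al.
The other patterns: stems with 1 vowel add -ob; stems with 3 vowels add the prefix so-.
So gidfuf → gidfufal.

gidfufal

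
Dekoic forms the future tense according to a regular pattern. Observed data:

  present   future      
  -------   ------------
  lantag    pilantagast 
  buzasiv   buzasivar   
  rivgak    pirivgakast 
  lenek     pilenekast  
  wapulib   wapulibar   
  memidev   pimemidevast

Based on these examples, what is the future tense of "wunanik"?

"wunanik" has last vowel 'i'. The stems whose last vowel is 'i' (buzasiv → buzasivar, wapulib → wapulibar) add -ar.
The other pattern: stems whose last vowel is 'a' or 'e' add pi- … -ast around the stem.
So wunanik → wunanikar.

wunanikar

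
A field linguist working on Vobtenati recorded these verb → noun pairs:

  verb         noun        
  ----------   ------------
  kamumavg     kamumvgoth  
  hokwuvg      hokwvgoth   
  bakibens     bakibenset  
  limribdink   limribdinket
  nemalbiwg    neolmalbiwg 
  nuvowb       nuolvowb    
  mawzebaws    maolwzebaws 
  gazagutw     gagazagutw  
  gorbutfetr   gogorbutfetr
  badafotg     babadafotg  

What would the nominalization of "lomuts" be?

lolomuts

kamumavg and nemalbiwg both end in -g yet inflect differently (kamumvgoth, neolmalbiwg), so the final letter is not what conditions the rule; the second-to-last letter is.
"lomuts" has second-to-last letter 't'. The stems whose second-to-last letter is 't' (gazagutw → gagazagutw, gorbutfetr → gogorbutfetr, badafotg → babadafotg) repeat the first consonant+vowel as a prefix.
So lomuts → lolomuts.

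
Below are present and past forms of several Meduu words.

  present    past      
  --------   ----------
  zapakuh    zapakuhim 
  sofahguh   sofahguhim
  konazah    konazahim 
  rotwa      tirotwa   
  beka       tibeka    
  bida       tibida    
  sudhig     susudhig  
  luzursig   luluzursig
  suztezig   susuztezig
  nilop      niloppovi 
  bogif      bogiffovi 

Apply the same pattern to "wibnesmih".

konazah and rotwa both have last vowel 'a' yet inflect differently (konazahim, tirotwa), so the last vowel is not what conditions the rule; the final letter is.
"wibnesmih" ends in -h. The stems ending in -h (zapakuh → zapakuhim, sofahguh → sofahguhim, konazah → konazahim) add -im.
So wibnesmih → wibnesmihim.

wibnesmihim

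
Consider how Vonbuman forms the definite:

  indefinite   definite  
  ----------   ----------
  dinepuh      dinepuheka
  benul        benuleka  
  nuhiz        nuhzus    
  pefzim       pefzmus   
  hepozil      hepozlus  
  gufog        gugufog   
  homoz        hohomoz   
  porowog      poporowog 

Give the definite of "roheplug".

"roheplug" has last vowel 'u'. The stems whose last vowel is 'u' (dinepuh → dinepuheka, benul → benuleka) add -eka.
So roheplug → roheplugeka.

roheplugeka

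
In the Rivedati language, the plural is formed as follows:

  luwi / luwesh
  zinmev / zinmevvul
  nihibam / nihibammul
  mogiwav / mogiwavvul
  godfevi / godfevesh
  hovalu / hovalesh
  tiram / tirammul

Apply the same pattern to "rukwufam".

rukwufammul

nihibam and godfevi both have 3 vowels yet inflect differently (nihibammul, godfevesh), so the number of vowels is not what conditions the rule; whether the stem ends in a vowel or a consonant is.
"rukwufam" ends in a consonant. The stems ending in a consonant (nihibam → nihibammul, zinmev → zinmevvul, mogiwav → mogiwavvul) double the final consonant and add -ul.
The other pattern: stems ending in a vowel drop the final letter and add -esh.
So rukwufam → rukwufammul.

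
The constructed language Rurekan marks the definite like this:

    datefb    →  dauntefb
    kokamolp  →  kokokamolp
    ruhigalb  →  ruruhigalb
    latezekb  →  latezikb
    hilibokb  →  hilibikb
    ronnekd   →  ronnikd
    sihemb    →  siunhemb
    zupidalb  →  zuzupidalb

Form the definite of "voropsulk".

latezekb and zupidalb both end in -b yet inflect differently (latezikb, zuzupidalb), so the final letter is not what conditions the rule; the second-to-last letter is.
"voropsulk" has second-to-last letter 'l'. The stems whose second-to-last letter is 'l' (zupidalb → zuzupidalb, kokamolp → kokokamolp, ruhigalb → ruruhigalb) repeat the first consonant+vowel as a prefix.
The other patterns: stems whose second-to-last letter is 'k' change the last vowel to 'i'; stems whose second-to-last letter is 'f' or 'm' insert -un- after the first vowel.
So voropsulk → vovoropsulk.

vovoropsulk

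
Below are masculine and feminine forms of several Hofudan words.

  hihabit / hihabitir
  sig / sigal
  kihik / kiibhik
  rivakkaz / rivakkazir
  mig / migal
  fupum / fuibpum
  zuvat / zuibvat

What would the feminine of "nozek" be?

zuvat and hihabit both end in -t yet inflect differently (zuibvat, hihabitir), so the final letter is not what conditions the rule; the number of vowels is.
"nozek" has 2 vowels. The stems with 2 vowels (kihik → kiibhik, fupum → fuibpum, zuvat → zuibvat) insert -ib- after the first vowel.
The other patterns: stems with 1 vowel add -al; stems with 3 vowels add -ir.
So nozek → noibzek.

noibzek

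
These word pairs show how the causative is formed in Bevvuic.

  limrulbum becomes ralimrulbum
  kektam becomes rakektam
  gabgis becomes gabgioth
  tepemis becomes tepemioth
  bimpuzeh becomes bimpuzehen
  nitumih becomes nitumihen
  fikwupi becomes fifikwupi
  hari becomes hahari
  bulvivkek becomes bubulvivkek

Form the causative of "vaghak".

vavaghak

gabgis and nitumih both have last vowel 'i' yet inflect differently (gabgioth, nitumihen), so the last vowel is not what conditions the rule; the final letter is.
"vaghak" ends in -k. The one such stem in the data (bulvivkek → bubulvivkek) repeats the first consonant+vowel as a prefix (as do fikwupi, hari), so the same rule applies.
The other patterns: stems ending in -m add the prefix ra-; stems ending in -s drop the final letter and add -oth; stems ending in -h add -en.
So vaghak → vavaghak.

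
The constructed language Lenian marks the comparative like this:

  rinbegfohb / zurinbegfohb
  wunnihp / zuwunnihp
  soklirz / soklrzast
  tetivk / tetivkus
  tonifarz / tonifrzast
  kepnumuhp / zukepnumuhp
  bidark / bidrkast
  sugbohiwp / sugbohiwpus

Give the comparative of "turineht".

zuturineht

bidark and tetivk both end in -k yet inflect differently (bidrkast, tetivkus), so the final letter is not what conditions the rule; the second-to-last letter is.
"turineht" has second-to-last letter 'h'. The stems whose second-to-last letter is 'h' (wunnihp → zuwunnihp, rinbegfohb → zurinbegfohb, kepnumuhp → zukepnumuhp) add the prefix zu-.
The other patterns: stems whose second-to-last letter is 'r' delete the last vowel and add -ast; stems whose second-to-last letter is 'v' or 'w' add -us.
So turineht → zuturineht.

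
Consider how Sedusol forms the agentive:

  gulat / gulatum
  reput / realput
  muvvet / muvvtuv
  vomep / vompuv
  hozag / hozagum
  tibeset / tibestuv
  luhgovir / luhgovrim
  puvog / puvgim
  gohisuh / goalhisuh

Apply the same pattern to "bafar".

gulat and muvvet both end in -t yet inflect differently (gulatum, muvvtuv), so the final letter is not what conditions the rule; the last vowel is.
"bafar" has last vowel 'a'. The stems whose last vowel is 'a' (hozag → hozagum, gulat → gulatum) add -um.
The other patterns: stems whose last vowel is 'e' delete the last vowel and add -uv; stems whose last vowel is 'u' insert -al- after the first vowel; stems whose last vowel is 'i' or 'o' delete the last vowel and add -im.
So bafar → bafarum.

bafarum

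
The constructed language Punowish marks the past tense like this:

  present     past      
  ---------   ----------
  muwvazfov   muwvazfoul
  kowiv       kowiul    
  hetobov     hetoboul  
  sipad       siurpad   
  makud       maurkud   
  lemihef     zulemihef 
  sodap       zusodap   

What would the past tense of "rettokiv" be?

sipad and sodap both have last vowel 'a' yet inflect differently (siurpad, zusodap), so the last vowel is not what conditions the rule; the final letter is.
"rettokiv" ends in -v. The stems ending in -v (muwvazfov → muwvazfoul, kowiv → kowiul, hetobov → hetoboul) drop the final letter and add -ul.
The other patterns: stems ending in -d insert -ur- after the first vowel; stems ending in -f or -p add the prefix zu-.
So rettokiv → rettokiul.

rettokiul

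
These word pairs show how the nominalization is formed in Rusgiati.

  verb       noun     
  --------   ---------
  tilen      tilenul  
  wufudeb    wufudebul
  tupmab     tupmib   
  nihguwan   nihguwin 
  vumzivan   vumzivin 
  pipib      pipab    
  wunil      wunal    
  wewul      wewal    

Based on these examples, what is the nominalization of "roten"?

rotenul

wufudeb and tupmab both end in -b yet inflect differently (wufudebul, tupmib), so the final letter is not what conditions the rule; the last vowel is.
"roten" has last vowel 'e'. The stems whose last vowel is 'e' (tilen → tilenul, wufudeb → wufudebul) add -ul.
The other patterns: stems whose last vowel is 'a' change the last vowel to 'i'; stems whose last vowel is 'i' or 'u' change the last vowel to 'a'.
So roten → rotenul.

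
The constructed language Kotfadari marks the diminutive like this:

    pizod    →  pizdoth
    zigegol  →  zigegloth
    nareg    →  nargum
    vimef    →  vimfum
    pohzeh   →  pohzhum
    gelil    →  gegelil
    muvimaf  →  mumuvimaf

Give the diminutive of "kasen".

zigegol and gelil both end in -l yet inflect differently (zigegloth, gegelil), so the final letter is not what conditions the rule; the last vowel is.
"kasen" has last vowel 'e'. The stems whose last vowel is 'e' (nareg → nargum, vimef → vimfum, pohzeh → pohzhum) delete the last vowel and add -um.
So kasen → kasnum.

kasnum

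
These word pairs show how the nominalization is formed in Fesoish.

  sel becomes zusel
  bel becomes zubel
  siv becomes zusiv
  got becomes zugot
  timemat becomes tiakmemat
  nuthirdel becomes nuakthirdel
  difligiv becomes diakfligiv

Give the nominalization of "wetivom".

got and timemat both end in -t yet inflect differently (zugot, tiakmemat), so the final letter is not what conditions the rule; the number of vowels is.
"wetivom" has 3 vowels. The stems with 3 vowels (timemat → tiakmemat, nuthirdel → nuakthirdel, difligiv → diakfligiv) insert -ak- after the first vowel.
The other pattern: stems with 1 vowel add the prefix zu-.
So wetivom → weaktivom.

weaktivom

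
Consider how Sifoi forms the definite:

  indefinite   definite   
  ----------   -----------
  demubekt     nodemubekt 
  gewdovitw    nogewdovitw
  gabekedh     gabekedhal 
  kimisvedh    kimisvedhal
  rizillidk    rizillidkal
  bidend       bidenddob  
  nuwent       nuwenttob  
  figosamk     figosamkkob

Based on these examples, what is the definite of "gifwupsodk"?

demubekt and nuwent both end in -t yet inflect differently (nodemubekt, nuwenttob), so the final letter is not what conditions the rule; the second-to-last letter is.
"gifwupsodk" has second-to-last letter 'd'. The stems whose second-to-last letter is 'd' (gabekedh → gabekedhal, kimisvedh → kimisvedhal, rizillidk → rizillidkal) add -al.
So gifwupsodk → gifwupsodkal.

gifwupsodkal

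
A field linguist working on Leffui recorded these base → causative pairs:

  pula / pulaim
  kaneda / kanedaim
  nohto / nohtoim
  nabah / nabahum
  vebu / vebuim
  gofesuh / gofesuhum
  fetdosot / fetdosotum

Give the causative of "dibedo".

dibedoim

nohto and fetdosot both have last vowel 'o' yet inflect differently (nohtoim, fetdosotum), so the last vowel is not what conditions the rule; whether the stem ends in a vowel or a consonant is.
"dibedo" ends in a vowel. The stems ending in a vowel (nohto → nohtoim, kaneda → kanedaim, pula → pulaim) add -im.
So dibedo → dibedoim.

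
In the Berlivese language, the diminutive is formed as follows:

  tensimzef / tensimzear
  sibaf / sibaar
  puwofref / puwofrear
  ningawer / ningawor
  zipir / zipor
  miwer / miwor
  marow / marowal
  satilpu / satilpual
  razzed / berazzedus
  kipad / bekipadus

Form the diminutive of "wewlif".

tensimzef and ningawer both have last vowel 'e' yet inflect differently (tensimzear, ningawor), so the last vowel is not what conditions the rule; the final letter is.
"wewlif" ends in -f. The stems ending in -f (tensimzef → tensimzear, sibaf → sibaar, puwofref → puwofrear) drop the final letter and add -ar.
So wewlif → wewliar.

wewliar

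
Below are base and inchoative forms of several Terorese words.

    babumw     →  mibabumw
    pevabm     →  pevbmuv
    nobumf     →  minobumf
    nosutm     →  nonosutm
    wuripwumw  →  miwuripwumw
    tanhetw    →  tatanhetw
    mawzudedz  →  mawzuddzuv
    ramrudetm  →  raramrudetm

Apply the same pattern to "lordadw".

lorddwuv

tanhetw and babumw both end in -w yet inflect differently (tatanhetw, mibabumw), so the final letter is not what conditions the rule; the second-to-last letter is.
"lordadw" has second-to-last letter 'd'. The one such stem in the data (mawzudedz → mawzuddzuv) deletes the last vowel and adds -uv (as does pevabm), so the same rule applies.
So lordadw → lorddwuv.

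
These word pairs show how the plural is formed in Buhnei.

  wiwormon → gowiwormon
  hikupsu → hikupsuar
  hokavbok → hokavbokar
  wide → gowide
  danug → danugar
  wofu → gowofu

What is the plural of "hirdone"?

wofu and hikupsu both end in -u yet inflect differently (gowofu, hikupsuar), so the final letter is not what conditions the rule; the first letter is.
"hirdone" begins with h-. The stems beginning with h- (hokavbok → hokavbokar, hikupsu → hikupsuar) add -ar.
The other pattern: stems beginning with w- add the prefix go-.
So hirdone → hirdonear.

hirdonear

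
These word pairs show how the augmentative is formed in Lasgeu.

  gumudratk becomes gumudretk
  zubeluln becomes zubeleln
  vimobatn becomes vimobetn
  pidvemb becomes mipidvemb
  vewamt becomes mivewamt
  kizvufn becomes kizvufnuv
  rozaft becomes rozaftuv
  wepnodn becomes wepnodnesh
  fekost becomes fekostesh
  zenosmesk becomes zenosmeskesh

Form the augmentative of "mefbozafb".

zubeluln and kizvufn both end in -n yet inflect differently (zubeleln, kizvufnuv), so the final letter is not what conditions the rule; the second-to-last letter is.
"mefbozafb" has second-to-last letter 'f'. The stems whose second-to-last letter is 'f' (kizvufn → kizvufnuv, rozaft → rozaftuv) add -uv.
So mefbozafb → mefbozafbuv.

mefbozafbuv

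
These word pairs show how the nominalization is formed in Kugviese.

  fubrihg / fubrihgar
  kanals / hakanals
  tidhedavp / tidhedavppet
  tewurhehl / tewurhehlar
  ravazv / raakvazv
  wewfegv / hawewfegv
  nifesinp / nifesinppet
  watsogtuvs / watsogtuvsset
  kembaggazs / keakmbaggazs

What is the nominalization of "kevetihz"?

kevetihzar

kanals and kembaggazs both end in -s yet inflect differently (hakanals, keakmbaggazs), so the final letter is not what conditions the rule; the second-to-last letter is.
"kevetihz" has second-to-last letter 'h'. The stems whose second-to-last letter is 'h' (tewurhehl → tewurhehlar, fubrihg → fubrihgar) add -ar.
So kevetihz → kevetihzar.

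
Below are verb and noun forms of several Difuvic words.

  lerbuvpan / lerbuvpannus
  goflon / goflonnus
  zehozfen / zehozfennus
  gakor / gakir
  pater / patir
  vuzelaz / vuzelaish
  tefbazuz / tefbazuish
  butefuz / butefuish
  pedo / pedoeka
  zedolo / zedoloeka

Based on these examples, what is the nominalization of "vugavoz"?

vugavoish

goflon and gakor both have last vowel 'o' yet inflect differently (goflonnus, gakir), so the last vowel is not what conditions the rule; the final letter is.
"vugavoz" ends in -z. The stems ending in -z (vuzelaz → vuzelaish, tefbazuz → tefbazuish, butefuz → butefuish) drop the final letter and add -ish.
So vugavoz → vugavoish.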